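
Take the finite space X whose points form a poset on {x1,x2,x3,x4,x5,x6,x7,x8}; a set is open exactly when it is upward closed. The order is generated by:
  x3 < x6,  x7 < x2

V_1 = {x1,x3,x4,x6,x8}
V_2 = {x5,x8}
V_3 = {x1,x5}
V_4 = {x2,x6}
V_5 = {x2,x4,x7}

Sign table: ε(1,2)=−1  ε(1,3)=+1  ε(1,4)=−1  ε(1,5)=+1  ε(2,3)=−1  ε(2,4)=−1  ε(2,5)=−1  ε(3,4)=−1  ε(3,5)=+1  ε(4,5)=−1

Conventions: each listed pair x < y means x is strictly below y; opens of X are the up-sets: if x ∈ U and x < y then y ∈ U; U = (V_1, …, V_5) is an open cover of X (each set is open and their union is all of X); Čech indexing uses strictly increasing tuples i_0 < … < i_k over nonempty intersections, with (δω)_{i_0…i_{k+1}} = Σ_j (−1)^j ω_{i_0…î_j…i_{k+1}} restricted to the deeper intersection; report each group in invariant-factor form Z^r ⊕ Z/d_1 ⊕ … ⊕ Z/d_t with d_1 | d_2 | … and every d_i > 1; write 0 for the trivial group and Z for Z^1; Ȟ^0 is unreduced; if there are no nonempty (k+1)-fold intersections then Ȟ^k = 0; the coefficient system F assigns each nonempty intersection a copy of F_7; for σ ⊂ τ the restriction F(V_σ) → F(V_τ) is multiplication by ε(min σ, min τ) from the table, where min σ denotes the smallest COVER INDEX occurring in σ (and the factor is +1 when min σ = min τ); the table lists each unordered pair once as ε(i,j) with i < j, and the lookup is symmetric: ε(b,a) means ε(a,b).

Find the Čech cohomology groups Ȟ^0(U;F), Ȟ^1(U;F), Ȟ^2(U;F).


Ȟ^0 ≅ Z/7, Ȟ^1 ≅ Z/7 ⊕ Z/7 and Ȟ^2 ≅ 0

nerve of the cover:
  V12={x8} V13={x1} V14={x6} V15={x4} V23={x5} V45={x2}
C dims 5,6; δ0: rk_F7 4
Ȟ^0 = (5 − 4) − 0 = 1, so Ȟ^0 ≅ Z/7
Ȟ^1 = (6 − 0) − 4 = 2, so Ȟ^1 ≅ Z/7 ⊕ Z/7
Ȟ^2 = (0 − 0) − 0 = 0, so Ȟ^2 ≅ 0


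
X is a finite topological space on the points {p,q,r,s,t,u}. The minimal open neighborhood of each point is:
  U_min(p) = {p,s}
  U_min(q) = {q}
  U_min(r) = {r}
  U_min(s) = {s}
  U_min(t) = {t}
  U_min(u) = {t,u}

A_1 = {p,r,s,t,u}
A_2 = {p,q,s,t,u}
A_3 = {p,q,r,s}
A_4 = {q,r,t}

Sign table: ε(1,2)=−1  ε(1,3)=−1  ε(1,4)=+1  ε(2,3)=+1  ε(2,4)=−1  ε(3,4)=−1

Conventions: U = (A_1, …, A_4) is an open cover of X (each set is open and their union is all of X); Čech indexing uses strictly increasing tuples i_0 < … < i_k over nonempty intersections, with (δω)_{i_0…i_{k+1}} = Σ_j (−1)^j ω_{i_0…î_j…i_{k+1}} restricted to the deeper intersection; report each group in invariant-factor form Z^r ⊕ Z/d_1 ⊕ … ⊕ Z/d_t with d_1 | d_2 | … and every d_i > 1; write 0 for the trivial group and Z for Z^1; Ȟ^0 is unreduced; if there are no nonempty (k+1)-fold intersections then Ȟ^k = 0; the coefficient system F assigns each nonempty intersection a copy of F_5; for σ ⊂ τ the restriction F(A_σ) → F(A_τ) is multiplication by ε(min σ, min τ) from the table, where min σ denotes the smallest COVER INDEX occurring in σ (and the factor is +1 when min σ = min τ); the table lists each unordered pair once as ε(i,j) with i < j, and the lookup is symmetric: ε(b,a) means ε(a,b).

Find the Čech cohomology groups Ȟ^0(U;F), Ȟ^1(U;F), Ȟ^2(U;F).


nonempty intersections:
  A12={p,s,t,u} A13={p,r,s} A14={r,t} A23={p,q,s} A24={q,t} A34={q,r}
  A123={p,s} A124={t} A134={r} A234={q}
C dims 4,6,4; δ0: rk_F5 3; δ1: rk_F5 3
Ȟ^0: (4−3)−0=1 ⇒ Z/5
Ȟ^1: (6−3)−3=0 ⇒ 0
Ȟ^2: (4−0)−3=1 ⇒ Z/5

Ȟ^0(U;F) ≅ Z/5, Ȟ^1(U;F) ≅ 0, Ȟ^2(U;F) ≅ Z/5


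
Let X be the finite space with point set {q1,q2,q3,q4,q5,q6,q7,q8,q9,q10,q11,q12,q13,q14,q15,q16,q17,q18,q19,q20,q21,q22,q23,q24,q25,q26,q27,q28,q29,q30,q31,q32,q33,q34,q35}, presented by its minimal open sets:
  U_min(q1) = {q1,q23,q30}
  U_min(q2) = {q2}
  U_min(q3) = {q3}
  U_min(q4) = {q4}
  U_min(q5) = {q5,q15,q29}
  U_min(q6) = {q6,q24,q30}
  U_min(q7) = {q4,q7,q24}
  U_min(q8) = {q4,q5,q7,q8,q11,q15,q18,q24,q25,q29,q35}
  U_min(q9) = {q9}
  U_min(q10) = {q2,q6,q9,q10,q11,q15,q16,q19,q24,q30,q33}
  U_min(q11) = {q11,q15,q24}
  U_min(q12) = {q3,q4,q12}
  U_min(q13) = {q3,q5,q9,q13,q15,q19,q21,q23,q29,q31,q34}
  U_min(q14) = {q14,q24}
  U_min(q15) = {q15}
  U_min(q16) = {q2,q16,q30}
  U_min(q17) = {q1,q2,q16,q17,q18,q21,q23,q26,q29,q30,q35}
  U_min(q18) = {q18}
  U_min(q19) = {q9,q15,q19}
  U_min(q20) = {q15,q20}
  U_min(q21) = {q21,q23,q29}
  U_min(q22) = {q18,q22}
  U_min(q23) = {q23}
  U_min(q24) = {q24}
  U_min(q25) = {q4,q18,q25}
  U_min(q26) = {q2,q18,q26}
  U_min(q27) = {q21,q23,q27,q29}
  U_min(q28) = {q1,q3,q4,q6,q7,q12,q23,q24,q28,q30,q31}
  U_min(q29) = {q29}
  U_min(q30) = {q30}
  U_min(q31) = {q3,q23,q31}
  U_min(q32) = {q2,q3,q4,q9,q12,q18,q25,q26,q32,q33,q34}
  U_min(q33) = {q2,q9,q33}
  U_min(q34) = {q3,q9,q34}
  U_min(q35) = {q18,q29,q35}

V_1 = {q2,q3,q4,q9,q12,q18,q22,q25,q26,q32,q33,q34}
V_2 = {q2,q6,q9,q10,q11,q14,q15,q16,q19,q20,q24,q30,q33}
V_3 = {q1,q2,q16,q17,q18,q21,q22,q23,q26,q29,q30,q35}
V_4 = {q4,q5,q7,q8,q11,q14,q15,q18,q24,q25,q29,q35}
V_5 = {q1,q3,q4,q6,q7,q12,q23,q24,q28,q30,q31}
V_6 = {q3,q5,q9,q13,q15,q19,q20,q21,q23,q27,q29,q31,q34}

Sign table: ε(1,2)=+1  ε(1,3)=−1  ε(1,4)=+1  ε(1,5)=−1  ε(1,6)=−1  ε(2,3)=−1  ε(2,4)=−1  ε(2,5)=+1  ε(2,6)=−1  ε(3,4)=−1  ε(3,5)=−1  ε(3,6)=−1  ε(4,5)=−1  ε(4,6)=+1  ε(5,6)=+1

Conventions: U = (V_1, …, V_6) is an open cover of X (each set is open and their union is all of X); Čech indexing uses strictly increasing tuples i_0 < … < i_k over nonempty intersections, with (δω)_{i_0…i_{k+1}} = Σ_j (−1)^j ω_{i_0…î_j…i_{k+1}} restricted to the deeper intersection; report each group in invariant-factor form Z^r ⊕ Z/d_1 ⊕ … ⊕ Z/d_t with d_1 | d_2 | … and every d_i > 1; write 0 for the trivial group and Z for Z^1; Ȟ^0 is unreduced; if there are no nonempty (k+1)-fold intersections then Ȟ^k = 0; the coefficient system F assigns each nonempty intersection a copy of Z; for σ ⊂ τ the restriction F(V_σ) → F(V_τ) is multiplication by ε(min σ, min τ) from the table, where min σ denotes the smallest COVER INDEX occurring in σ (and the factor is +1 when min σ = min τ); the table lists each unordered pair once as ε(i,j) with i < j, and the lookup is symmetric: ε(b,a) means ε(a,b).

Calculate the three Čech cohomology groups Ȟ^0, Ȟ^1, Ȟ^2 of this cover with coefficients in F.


intersection data:
  V12={q2,q9,q33} V13={q2,q18,q22,q26} V14={q4,q18,q25} V15={q3,q4,q12} V16={q3,q9,q34} V23={q2,q16,q30} V24={q11,q14,q15,q24} V25={q6,q24,q30} V26={q9,q15,q19,q20} V34={q18,q29,q35} V35={q1,q23,q30} V36={q21,q23,q29} V45={q4,q7,q24} V46={q5,q15,q29} V56={q3,q23,q31}
  V123={q2} V126={q9} V134={q18} V145={q4} V156={q3} V235={q30} V245={q24} V246={q15} V346={q29} V356={q23}
C dims 6,15,10; δ0: rk 6, SNF 1^5·2; δ1: rk 9, SNF 1^9
Ȟ^0 = (6 − 6) − 0 = 0, so Ȟ^0 ≅ 0
Ȟ^1 = (15 − 9) − 6 = 0 plus torsion [2], so Ȟ^1 ≅ Z/2
Ȟ^2 = (10 − 0) − 9 = 1, so Ȟ^2 ≅ Z

Ȟ^0(U;F) ≅ 0; Ȟ^1(U;F) ≅ Z/2; Ȟ^2(U;F) ≅ Z


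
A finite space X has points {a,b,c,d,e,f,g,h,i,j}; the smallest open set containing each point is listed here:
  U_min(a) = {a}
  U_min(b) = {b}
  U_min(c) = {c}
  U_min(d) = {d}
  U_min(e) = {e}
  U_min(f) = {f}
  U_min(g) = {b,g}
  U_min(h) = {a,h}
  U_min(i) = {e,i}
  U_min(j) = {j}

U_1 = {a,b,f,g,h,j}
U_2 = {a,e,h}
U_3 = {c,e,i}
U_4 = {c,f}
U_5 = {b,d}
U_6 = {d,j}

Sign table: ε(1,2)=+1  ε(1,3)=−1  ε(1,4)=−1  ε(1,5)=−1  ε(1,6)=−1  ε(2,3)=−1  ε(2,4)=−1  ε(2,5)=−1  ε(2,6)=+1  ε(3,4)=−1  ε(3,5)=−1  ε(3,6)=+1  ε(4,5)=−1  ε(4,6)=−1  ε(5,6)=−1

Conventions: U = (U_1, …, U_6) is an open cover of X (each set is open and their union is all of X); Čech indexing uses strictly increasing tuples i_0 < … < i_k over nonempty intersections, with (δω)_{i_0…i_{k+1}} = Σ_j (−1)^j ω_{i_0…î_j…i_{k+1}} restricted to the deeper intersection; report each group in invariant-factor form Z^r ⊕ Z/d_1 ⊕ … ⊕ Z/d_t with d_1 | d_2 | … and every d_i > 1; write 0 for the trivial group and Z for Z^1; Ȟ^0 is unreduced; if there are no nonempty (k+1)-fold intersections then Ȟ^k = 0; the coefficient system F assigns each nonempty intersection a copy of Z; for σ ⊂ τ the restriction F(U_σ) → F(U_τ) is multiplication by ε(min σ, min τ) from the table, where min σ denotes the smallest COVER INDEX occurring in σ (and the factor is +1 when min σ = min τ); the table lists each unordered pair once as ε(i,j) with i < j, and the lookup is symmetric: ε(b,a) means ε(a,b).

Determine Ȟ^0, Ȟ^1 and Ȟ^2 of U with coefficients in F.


nonempty overlaps:
  U12={a,h} U14={f} U15={b} U16={j} U23={e} U34={c} U56={d}
C dims 6,7; δ0: rk 6, SNF 1^5·2
degree 0: 6−6−0 = 0 → Ȟ^0 ≅ 0
degree 1: 7−0−6 = 1 plus torsion [2] → Ȟ^1 ≅ Z ⊕ Z/2
degree 2: 0−0−0 = 0 → Ȟ^2 ≅ 0

Ȟ^0(U;F) ≅ 0,  Ȟ^1(U;F) ≅ Z ⊕ Z/2,  Ȟ^2(U;F) ≅ 0


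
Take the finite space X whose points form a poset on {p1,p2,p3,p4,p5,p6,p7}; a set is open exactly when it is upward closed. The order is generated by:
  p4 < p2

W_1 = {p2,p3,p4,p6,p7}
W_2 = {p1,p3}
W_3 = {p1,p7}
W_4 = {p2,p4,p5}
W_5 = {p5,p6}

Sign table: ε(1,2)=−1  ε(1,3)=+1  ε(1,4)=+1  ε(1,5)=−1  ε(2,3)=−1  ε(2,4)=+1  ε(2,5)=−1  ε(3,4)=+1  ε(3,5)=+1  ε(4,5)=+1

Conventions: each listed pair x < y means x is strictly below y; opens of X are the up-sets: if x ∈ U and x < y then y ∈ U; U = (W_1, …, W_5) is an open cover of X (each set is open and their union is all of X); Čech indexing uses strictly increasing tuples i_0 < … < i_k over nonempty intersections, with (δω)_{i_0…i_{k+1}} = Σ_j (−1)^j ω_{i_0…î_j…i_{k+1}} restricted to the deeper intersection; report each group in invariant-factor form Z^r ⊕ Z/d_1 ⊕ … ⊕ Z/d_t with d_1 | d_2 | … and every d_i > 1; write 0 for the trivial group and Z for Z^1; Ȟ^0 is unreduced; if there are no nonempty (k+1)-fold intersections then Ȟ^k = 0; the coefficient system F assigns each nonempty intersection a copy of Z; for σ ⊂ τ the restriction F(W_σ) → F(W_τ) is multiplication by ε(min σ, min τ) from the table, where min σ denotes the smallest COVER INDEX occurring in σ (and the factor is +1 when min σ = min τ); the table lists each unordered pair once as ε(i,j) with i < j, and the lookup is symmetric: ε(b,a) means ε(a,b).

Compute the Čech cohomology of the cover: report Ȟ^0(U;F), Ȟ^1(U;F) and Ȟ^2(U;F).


Ȟ^0(U;F) ≅ 0, Ȟ^1(U;F) ≅ Z ⊕ Z/2, Ȟ^2(U;F) ≅ 0

nerve of the cover:
  W12={p3} W13={p7} W14={p2,p4} W15={p6} W23={p1} W45={p5}
C dims 5,6; δ0: rk 5, SNF 1^4·2
Ȟ^0 = (5 − 5) − 0 = 0, so Ȟ^0 ≅ 0
Ȟ^1 = (6 − 0) − 5 = 1 plus torsion [2], so Ȟ^1 ≅ Z ⊕ Z/2
Ȟ^2 = (0 − 0) − 0 = 0, so Ȟ^2 ≅ 0


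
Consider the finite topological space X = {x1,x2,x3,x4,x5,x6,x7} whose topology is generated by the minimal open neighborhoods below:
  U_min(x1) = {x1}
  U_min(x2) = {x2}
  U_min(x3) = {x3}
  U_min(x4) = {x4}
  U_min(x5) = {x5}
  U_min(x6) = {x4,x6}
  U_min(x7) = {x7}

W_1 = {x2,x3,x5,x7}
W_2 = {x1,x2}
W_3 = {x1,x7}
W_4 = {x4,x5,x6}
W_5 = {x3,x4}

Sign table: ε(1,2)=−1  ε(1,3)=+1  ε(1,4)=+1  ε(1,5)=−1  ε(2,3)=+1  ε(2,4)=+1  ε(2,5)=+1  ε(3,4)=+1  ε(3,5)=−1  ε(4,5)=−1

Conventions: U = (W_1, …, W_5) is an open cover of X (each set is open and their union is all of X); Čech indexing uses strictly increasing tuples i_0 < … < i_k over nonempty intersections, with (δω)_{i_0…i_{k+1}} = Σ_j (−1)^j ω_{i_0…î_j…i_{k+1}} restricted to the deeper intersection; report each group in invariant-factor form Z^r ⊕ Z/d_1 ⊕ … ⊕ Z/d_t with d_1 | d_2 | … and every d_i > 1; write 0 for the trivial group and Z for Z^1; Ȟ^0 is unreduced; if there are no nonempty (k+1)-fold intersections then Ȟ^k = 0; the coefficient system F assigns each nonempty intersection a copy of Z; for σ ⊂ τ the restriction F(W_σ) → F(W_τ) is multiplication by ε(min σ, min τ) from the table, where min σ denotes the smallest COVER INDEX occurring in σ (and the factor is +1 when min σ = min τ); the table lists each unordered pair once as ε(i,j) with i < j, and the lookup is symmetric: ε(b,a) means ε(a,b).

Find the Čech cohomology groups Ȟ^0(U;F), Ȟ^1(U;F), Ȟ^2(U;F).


Ȟ^0 ≅ 0,  Ȟ^1 ≅ Z ⊕ Z/2,  Ȟ^2 ≅ 0

nonempty intersections:
  W12={x2} W13={x7} W14={x5} W15={x3} W23={x1} W45={x4}
C dims 5,6; δ0: rk 5, SNF 1^4·2
Ȟ^0: (5−5)−0=0 ⇒ 0
Ȟ^1: (6−0)−5=1 plus torsion [2] ⇒ Z ⊕ Z/2
Ȟ^2: (0−0)−0=0 ⇒ 0


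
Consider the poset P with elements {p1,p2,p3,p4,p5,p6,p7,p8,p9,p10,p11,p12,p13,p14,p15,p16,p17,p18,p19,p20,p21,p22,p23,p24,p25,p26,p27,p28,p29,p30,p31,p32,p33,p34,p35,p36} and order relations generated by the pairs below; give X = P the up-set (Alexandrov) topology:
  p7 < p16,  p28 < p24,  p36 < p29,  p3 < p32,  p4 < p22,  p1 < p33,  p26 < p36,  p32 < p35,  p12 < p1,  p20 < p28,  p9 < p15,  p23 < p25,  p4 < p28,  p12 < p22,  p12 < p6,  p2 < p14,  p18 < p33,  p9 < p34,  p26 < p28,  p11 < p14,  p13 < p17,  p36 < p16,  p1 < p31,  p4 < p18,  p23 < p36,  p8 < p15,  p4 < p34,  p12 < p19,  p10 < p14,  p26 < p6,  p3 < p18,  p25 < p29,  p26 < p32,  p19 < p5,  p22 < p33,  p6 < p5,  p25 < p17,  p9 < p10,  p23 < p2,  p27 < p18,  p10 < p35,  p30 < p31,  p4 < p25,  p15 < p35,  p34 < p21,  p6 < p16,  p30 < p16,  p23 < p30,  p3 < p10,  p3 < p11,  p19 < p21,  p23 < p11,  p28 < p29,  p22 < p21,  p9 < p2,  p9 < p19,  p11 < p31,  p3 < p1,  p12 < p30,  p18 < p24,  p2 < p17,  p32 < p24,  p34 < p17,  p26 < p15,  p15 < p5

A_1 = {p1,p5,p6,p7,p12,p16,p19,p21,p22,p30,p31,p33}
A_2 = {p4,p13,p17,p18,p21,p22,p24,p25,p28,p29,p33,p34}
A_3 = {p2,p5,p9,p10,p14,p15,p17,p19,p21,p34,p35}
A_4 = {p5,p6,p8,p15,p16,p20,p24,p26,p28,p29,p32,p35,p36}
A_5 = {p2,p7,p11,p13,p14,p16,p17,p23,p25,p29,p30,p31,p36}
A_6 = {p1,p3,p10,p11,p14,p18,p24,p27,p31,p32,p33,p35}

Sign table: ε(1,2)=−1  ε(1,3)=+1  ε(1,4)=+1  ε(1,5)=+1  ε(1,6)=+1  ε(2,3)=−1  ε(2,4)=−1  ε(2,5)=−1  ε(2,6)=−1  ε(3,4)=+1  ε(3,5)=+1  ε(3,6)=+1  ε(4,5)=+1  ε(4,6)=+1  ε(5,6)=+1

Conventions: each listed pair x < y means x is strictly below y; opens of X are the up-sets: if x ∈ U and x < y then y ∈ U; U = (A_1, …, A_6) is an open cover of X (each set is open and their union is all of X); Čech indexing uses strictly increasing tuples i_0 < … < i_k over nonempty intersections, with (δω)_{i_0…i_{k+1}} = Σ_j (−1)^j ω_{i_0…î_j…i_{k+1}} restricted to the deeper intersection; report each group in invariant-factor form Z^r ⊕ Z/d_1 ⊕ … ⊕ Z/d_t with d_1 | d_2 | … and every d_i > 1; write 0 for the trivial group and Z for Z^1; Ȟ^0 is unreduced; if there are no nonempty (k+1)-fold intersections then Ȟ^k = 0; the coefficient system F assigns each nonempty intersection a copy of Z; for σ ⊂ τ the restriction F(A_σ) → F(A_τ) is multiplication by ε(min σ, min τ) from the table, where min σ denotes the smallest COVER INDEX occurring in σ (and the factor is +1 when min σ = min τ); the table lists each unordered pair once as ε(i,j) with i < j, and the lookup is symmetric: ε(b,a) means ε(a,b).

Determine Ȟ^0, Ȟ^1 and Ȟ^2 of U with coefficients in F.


Ȟ^0 ≅ Z, Ȟ^1 ≅ 0 and Ȟ^2 ≅ Z/2

nonempty intersections:
  A12={p21,p22,p33} A13={p5,p19,p21} A14={p5,p6,p16} A15={p7,p16,p30,p31} A16={p1,p31,p33} A23={p17,p21,p34} A24={p24,p28,p29} A25={p13,p17,p25,p29} A26={p18,p24,p33} A34={p5,p15,p35} A35={p2,p14,p17} A36={p10,p14,p35} A45={p16,p29,p36} A46={p24,p32,p35} A56={p11,p14,p31}
  A123={p21} A126={p33} A134={p5} A145={p16} A156={p31} A235={p17} A245={p29} A246={p24} A346={p35} A356={p14}
C dims 6,15,10; δ0: rk 5, SNF 1^5; δ1: rk 10, SNF 1^9·2
Ȟ^0: (6−5)−0=1 ⇒ Z
Ȟ^1: (15−10)−5=0 ⇒ 0
Ȟ^2: (10−0)−10=0 plus torsion [2] ⇒ Z/2


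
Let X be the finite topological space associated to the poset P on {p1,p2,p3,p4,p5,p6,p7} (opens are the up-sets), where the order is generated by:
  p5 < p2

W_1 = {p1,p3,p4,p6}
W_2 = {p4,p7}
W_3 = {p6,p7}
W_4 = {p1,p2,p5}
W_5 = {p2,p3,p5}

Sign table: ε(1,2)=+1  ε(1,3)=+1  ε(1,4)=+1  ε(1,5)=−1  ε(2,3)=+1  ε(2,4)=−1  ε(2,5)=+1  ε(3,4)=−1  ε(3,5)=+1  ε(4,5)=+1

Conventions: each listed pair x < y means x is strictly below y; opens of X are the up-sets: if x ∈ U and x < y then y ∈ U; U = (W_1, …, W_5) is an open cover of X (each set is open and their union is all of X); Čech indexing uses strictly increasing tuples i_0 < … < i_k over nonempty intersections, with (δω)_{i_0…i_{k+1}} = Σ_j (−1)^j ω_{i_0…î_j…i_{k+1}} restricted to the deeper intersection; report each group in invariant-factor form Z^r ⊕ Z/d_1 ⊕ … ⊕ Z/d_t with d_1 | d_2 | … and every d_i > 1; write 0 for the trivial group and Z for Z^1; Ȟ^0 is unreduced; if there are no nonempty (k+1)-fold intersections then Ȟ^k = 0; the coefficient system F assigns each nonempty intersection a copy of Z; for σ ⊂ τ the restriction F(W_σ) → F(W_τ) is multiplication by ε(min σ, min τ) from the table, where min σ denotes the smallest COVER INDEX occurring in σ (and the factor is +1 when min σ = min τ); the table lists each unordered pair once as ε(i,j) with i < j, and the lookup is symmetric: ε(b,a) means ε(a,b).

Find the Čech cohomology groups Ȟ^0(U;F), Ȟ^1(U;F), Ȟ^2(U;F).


nonempty overlaps:
  W12={p4} W13={p6} W14={p1} W15={p3} W23={p7} W45={p2,p5}
C dims 5,6; δ0: rk 5, SNF 1^4·2
degree 0: 5−5−0 = 0 → Ȟ^0 ≅ 0
degree 1: 6−0−5 = 1 plus torsion [2] → Ȟ^1 ≅ Z ⊕ Z/2
degree 2: 0−0−0 = 0 → Ȟ^2 ≅ 0

Ȟ^0(U;F) ≅ 0, Ȟ^1(U;F) ≅ Z ⊕ Z/2, Ȟ^2(U;F) ≅ 0


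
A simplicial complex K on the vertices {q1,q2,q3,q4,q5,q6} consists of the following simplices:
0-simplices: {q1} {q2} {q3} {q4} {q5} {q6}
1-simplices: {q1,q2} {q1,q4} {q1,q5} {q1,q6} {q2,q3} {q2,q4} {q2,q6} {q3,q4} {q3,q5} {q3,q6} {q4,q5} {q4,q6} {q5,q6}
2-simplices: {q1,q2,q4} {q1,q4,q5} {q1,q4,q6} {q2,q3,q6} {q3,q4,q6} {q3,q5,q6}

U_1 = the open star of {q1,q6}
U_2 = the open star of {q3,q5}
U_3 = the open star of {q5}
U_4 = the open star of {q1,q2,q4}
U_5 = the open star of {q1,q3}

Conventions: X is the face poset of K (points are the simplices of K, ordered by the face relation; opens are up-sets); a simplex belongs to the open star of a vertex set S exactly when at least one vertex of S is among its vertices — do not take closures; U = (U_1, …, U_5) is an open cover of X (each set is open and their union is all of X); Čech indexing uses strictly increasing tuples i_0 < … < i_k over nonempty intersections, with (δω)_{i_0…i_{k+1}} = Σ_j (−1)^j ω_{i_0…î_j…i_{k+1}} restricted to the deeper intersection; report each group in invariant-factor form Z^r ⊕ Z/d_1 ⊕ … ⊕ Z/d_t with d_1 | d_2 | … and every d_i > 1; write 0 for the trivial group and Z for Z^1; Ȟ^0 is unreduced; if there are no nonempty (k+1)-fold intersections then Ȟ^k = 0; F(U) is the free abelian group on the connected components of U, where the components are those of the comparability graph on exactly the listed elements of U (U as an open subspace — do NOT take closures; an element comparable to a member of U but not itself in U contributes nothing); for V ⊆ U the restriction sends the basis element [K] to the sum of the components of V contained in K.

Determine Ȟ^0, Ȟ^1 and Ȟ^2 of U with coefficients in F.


Ȟ^0 ≅ Z, Ȟ^1 ≅ Z^2, Ȟ^2 ≅ 0

nonempty overlaps:
  U1={{q1},{q6},{q1,q2},{q1,q4},{q1,q5},{q1,q6},{q2,q6},{q3,q6},{q4,q6},{q5,q6},{q1,q2,q4},{q1,q4,q5},{q1,q4,q6},{q2,q3,q6},{q3,q4,q6},{q3,q5,q6}} U2={{q3},{q5},{q1,q5},{q2,q3},{q3,q4},{q3,q5},{q3,q6},{q4,q5},{q5,q6},{q1,q4,q5},{q2,q3,q6},{q3,q4,q6},{q3,q5,q6}} U3={{q5},{q1,q5},{q3,q5},{q4,q5},{q5,q6},{q1,q4,q5},{q3,q5,q6}} U4={{q1},{q2},{q4},{q1,q2},{q1,q4},{q1,q5},{q1,q6},{q2,q3},{q2,q4},{q2,q6},{q3,q4},{q4,q5},{q4,q6},{q1,q2,q4},{q1,q4,q5},{q1,q4,q6},{q2,q3,q6},{q3,q4,q6}} U5={{q1},{q3},{q1,q2},{q1,q4},{q1,q5},{q1,q6},{q2,q3},{q3,q4},{q3,q5},{q3,q6},{q1,q2,q4},{q1,q4,q5},{q1,q4,q6},{q2,q3,q6},{q3,q4,q6},{q3,q5,q6}}
  U12={{q1,q5},{q3,q6},{q5,q6},{q1,q4,q5},{q2,q3,q6},{q3,q4,q6},{q3,q5,q6}} U13={{q1,q5},{q5,q6},{q1,q4,q5},{q3,q5,q6}} U14={{q1},{q1,q2},{q1,q4},{q1,q5},{q1,q6},{q2,q6},{q4,q6},{q1,q2,q4},{q1,q4,q5},{q1,q4,q6},{q2,q3,q6},{q3,q4,q6}} U15={{q1},{q1,q2},{q1,q4},{q1,q5},{q1,q6},{q3,q6},{q1,q2,q4},{q1,q4,q5},{q1,q4,q6},{q2,q3,q6},{q3,q4,q6},{q3,q5,q6}} U23={{q5},{q1,q5},{q3,q5},{q4,q5},{q5,q6},{q1,q4,q5},{q3,q5,q6}} U24={{q1,q5},{q2,q3},{q3,q4},{q4,q5},{q1,q4,q5},{q2,q3,q6},{q3,q4,q6}} U25={{q3},{q1,q5},{q2,q3},{q3,q4},{q3,q5},{q3,q6},{q1,q4,q5},{q2,q3,q6},{q3,q4,q6},{q3,q5,q6}} U34={{q1,q5},{q4,q5},{q1,q4,q5}} U35={{q1,q5},{q3,q5},{q1,q4,q5},{q3,q5,q6}} U45={{q1},{q1,q2},{q1,q4},{q1,q5},{q1,q6},{q2,q3},{q3,q4},{q1,q2,q4},{q1,q4,q5},{q1,q4,q6},{q2,q3,q6},{q3,q4,q6}}
  U123={{q1,q5},{q5,q6},{q1,q4,q5},{q3,q5,q6}} U124={{q1,q5},{q1,q4,q5},{q2,q3,q6},{q3,q4,q6}} U125={{q1,q5},{q3,q6},{q1,q4,q5},{q2,q3,q6},{q3,q4,q6},{q3,q5,q6}} U134={{q1,q5},{q1,q4,q5}} U135={{q1,q5},{q1,q4,q5},{q3,q5,q6}} U145={{q1},{q1,q2},{q1,q4},{q1,q5},{q1,q6},{q1,q2,q4},{q1,q4,q5},{q1,q4,q6},{q2,q3,q6},{q3,q4,q6}} U234={{q1,q5},{q4,q5},{q1,q4,q5}} U235={{q1,q5},{q3,q5},{q1,q4,q5},{q3,q5,q6}} U245={{q1,q5},{q2,q3},{q3,q4},{q1,q4,q5},{q2,q3,q6},{q3,q4,q6}} U345={{q1,q5},{q1,q4,q5}}
  U1234={{q1,q5},{q1,q4,q5}} U1235={{q1,q5},{q1,q4,q5},{q3,q5,q6}} U1245={{q1,q5},{q1,q4,q5},{q2,q3,q6},{q3,q4,q6}} U1345={{q1,q5},{q1,q4,q5}} U2345={{q1,q5},{q1,q4,q5}}
  U12345={{q1,q5},{q1,q4,q5}}
components per intersection:
  U1: {{q1},{q6},{q1,q2},{q1,q4},{q1,q5},{q1,q6},{q2,q6},{q3,q6},{q4,q6},{q5,q6},{q1,q2,q4},{q1,q4,q5},{q1,q4,q6},{q2,q3,q6},{q3,q4,q6},{q3,q5,q6}}
  U2: {{q3},{q5},{q1,q5},{q2,q3},{q3,q4},{q3,q5},{q3,q6},{q4,q5},{q5,q6},{q1,q4,q5},{q2,q3,q6},{q3,q4,q6},{q3,q5,q6}}
  U3: {{q5},{q1,q5},{q3,q5},{q4,q5},{q5,q6},{q1,q4,q5},{q3,q5,q6}}
  U4: {{q1},{q2},{q4},{q1,q2},{q1,q4},{q1,q5},{q1,q6},{q2,q3},{q2,q4},{q2,q6},{q3,q4},{q4,q5},{q4,q6},{q1,q2,q4},{q1,q4,q5},{q1,q4,q6},{q2,q3,q6},{q3,q4,q6}}
  U5: {{q1},{q1,q2},{q1,q4},{q1,q5},{q1,q6},{q1,q2,q4},{q1,q4,q5},{q1,q4,q6}} {{q3},{q2,q3},{q3,q4},{q3,q5},{q3,q6},{q2,q3,q6},{q3,q4,q6},{q3,q5,q6}}
  U12: {{q1,q5},{q1,q4,q5}} {{q3,q6},{q5,q6},{q2,q3,q6},{q3,q4,q6},{q3,q5,q6}}
  U13: {{q1,q5},{q1,q4,q5}} {{q5,q6},{q3,q5,q6}}
  U14: {{q1},{q1,q2},{q1,q4},{q1,q5},{q1,q6},{q4,q6},{q1,q2,q4},{q1,q4,q5},{q1,q4,q6},{q3,q4,q6}} {{q2,q6},{q2,q3,q6}}
  U15: {{q1},{q1,q2},{q1,q4},{q1,q5},{q1,q6},{q1,q2,q4},{q1,q4,q5},{q1,q4,q6}} {{q3,q6},{q2,q3,q6},{q3,q4,q6},{q3,q5,q6}}
  U23: {{q5},{q1,q5},{q3,q5},{q4,q5},{q5,q6},{q1,q4,q5},{q3,q5,q6}}
  U24: {{q1,q5},{q4,q5},{q1,q4,q5}} {{q2,q3},{q2,q3,q6}} {{q3,q4},{q3,q4,q6}}
  U25: {{q3},{q2,q3},{q3,q4},{q3,q5},{q3,q6},{q2,q3,q6},{q3,q4,q6},{q3,q5,q6}} {{q1,q5},{q1,q4,q5}}
  U34: {{q1,q5},{q4,q5},{q1,q4,q5}}
  U35: {{q1,q5},{q1,q4,q5}} {{q3,q5},{q3,q5,q6}}
  U45: {{q1},{q1,q2},{q1,q4},{q1,q5},{q1,q6},{q1,q2,q4},{q1,q4,q5},{q1,q4,q6}} {{q2,q3},{q2,q3,q6}} {{q3,q4},{q3,q4,q6}}
  U123: {{q1,q5},{q1,q4,q5}} {{q5,q6},{q3,q5,q6}}
  U124: {{q1,q5},{q1,q4,q5}} {{q2,q3,q6}} {{q3,q4,q6}}
  U125: {{q1,q5},{q1,q4,q5}} {{q3,q6},{q2,q3,q6},{q3,q4,q6},{q3,q5,q6}}
  U134: {{q1,q5},{q1,q4,q5}}
  U135: {{q1,q5},{q1,q4,q5}} {{q3,q5,q6}}
  U145: {{q1},{q1,q2},{q1,q4},{q1,q5},{q1,q6},{q1,q2,q4},{q1,q4,q5},{q1,q4,q6}} {{q2,q3,q6}} {{q3,q4,q6}}
  U234: {{q1,q5},{q4,q5},{q1,q4,q5}}
  U235: {{q1,q5},{q1,q4,q5}} {{q3,q5},{q3,q5,q6}}
  U245: {{q1,q5},{q1,q4,q5}} {{q2,q3},{q2,q3,q6}} {{q3,q4},{q3,q4,q6}}
  U345: {{q1,q5},{q1,q4,q5}}
  U1234: {{q1,q5},{q1,q4,q5}}
  U1235: {{q1,q5},{q1,q4,q5}} {{q3,q5,q6}}
  U1245: {{q1,q5},{q1,q4,q5}} {{q2,q3,q6}} {{q3,q4,q6}}
  U1345: {{q1,q5},{q1,q4,q5}}
  U2345: {{q1,q5},{q1,q4,q5}}
  U12345: {{q1,q5},{q1,q4,q5}}
C dims 6,20,20,8; δ0: rk 5, SNF 1^5; δ1: rk 13, SNF 1^13; δ2: rk 7, SNF 1^7
degree 0: 6−5−0 = 1 → Ȟ^0 ≅ Z
degree 1: 20−13−5 = 2 → Ȟ^1 ≅ Z^2
degree 2: 20−7−13 = 0 → Ȟ^2 ≅ 0


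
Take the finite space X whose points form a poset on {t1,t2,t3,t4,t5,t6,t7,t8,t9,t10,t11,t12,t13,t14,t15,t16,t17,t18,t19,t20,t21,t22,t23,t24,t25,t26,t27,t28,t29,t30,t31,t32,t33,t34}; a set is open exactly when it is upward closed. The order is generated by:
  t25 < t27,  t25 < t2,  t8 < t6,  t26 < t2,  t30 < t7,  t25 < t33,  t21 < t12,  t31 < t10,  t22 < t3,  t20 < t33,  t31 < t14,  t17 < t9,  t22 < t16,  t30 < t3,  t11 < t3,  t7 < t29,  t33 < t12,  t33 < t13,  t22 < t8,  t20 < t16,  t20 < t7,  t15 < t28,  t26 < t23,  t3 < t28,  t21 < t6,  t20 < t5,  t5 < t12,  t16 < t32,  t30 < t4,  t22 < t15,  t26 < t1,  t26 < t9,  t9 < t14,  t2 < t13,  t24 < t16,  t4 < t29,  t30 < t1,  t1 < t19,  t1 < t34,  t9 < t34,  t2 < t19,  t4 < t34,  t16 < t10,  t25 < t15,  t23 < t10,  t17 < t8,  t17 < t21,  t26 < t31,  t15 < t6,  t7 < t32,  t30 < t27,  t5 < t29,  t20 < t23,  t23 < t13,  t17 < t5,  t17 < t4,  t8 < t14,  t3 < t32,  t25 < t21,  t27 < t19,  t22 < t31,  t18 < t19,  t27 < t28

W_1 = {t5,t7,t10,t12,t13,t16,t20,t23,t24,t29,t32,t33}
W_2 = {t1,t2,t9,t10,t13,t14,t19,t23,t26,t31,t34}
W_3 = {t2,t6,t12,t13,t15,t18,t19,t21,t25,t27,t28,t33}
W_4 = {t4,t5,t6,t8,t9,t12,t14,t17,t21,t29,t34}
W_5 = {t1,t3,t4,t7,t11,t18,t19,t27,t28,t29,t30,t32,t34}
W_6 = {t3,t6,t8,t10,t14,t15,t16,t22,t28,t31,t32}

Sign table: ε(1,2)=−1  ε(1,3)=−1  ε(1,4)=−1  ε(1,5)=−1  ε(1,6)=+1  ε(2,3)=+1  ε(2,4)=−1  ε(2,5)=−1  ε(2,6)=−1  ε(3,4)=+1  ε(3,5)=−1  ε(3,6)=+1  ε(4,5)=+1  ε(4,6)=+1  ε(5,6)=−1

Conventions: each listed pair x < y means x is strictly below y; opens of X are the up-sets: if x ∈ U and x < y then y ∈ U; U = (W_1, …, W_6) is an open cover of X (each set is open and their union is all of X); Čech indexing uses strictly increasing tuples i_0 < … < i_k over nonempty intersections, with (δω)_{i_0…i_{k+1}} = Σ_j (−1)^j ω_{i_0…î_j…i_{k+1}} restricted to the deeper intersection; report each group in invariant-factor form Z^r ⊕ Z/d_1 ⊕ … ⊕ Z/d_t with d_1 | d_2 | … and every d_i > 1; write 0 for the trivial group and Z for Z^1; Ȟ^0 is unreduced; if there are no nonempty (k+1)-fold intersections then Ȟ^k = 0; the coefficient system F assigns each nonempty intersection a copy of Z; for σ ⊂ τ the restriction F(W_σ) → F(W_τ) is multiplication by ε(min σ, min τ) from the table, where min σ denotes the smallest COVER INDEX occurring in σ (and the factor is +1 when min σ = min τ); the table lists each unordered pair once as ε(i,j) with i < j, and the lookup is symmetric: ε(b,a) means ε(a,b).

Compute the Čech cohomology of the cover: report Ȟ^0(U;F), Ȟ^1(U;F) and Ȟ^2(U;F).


cover nerve:
  W12={t10,t13,t23} W13={t12,t13,t33} W14={t5,t12,t29} W15={t7,t29,t32} W16={t10,t16,t32} W23={t2,t13,t19} W24={t9,t14,t34} W25={t1,t19,t34} W26={t10,t14,t31} W34={t6,t12,t21} W35={t18,t19,t27,t28} W36={t6,t15,t28} W45={t4,t29,t34} W46={t6,t8,t14} W56={t3,t28,t32}
  W123={t13} W126={t10} W134={t12} W145={t29} W156={t32} W235={t19} W245={t34} W246={t14} W346={t6} W356={t28}
C dims 6,15,10; δ0: rk 6, SNF 1^5·2; δ1: rk 9, SNF 1^9
Ȟ^0: (6−6)−0=0 ⇒ 0
Ȟ^1: (15−9)−6=0 plus torsion [2] ⇒ Z/2
Ȟ^2: (10−0)−9=1 ⇒ Z

Ȟ^0 = 0, Ȟ^1 = Z/2 and Ȟ^2 = Z


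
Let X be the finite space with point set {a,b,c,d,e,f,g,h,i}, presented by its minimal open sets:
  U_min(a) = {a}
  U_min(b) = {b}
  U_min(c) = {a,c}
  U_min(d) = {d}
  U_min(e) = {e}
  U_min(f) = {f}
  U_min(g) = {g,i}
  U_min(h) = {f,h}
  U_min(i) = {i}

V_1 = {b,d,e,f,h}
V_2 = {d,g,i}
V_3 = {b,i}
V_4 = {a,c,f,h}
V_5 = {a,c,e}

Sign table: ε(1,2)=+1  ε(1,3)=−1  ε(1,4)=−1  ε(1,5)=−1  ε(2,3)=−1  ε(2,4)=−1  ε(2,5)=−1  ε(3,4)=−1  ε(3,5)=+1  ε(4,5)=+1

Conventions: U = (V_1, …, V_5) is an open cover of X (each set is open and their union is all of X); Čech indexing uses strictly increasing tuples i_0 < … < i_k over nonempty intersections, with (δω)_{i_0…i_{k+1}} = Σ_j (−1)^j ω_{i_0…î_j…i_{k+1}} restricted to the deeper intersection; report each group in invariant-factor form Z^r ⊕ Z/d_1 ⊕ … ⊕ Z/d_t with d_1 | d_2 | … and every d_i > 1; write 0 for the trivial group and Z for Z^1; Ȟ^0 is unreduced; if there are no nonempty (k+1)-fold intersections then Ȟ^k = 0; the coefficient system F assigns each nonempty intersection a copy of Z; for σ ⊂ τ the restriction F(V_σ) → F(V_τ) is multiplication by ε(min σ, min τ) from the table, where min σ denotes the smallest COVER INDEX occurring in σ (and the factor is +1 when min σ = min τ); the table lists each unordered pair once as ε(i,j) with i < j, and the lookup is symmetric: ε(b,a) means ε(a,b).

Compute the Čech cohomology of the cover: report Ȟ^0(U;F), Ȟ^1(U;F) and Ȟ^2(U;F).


nonempty overlaps:
  V12={d} V13={b} V14={f,h} V15={e} V23={i} V45={a,c}
C dims 5,6; δ0: rk 4, SNF 1^4
degree 0: 5−4−0 = 1 → Ȟ^0 ≅ Z
degree 1: 6−0−4 = 2 → Ȟ^1 ≅ Z^2
degree 2: 0−0−0 = 0 → Ȟ^2 ≅ 0

Ȟ^0 ≅ Z; Ȟ^1 ≅ Z^2; Ȟ^2 ≅ 0


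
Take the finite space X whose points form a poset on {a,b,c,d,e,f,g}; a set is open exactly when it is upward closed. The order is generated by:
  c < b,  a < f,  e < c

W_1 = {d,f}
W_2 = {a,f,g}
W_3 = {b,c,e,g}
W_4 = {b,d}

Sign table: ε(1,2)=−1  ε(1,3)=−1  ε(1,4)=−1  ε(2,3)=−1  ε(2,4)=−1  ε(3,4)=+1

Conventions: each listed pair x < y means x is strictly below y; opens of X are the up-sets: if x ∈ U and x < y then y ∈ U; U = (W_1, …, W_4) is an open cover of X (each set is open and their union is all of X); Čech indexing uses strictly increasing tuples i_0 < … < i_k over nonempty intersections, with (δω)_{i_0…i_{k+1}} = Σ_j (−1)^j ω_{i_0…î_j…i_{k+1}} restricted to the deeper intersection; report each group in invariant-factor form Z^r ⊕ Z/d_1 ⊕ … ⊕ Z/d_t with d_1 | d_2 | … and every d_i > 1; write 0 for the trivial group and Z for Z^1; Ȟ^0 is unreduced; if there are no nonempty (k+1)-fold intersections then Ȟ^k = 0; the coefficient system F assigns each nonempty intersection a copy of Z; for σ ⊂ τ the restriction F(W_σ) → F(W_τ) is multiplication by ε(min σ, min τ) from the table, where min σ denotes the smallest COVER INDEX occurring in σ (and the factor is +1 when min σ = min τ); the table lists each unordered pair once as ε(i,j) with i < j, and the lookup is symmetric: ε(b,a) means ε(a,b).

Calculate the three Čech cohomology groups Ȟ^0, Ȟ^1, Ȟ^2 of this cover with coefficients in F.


Ȟ^0(U;F) ≅ 0,  Ȟ^1(U;F) ≅ Z/2,  Ȟ^2(U;F) ≅ 0

cover nerve:
  W12={f} W14={d} W23={g} W34={b}
C dims 4,4; δ0: rk 4, SNF 1^3·2
Ȟ^0: (4−4)−0=0 ⇒ 0
Ȟ^1: (4−0)−4=0 plus torsion [2] ⇒ Z/2
Ȟ^2: (0−0)−0=0 ⇒ 0


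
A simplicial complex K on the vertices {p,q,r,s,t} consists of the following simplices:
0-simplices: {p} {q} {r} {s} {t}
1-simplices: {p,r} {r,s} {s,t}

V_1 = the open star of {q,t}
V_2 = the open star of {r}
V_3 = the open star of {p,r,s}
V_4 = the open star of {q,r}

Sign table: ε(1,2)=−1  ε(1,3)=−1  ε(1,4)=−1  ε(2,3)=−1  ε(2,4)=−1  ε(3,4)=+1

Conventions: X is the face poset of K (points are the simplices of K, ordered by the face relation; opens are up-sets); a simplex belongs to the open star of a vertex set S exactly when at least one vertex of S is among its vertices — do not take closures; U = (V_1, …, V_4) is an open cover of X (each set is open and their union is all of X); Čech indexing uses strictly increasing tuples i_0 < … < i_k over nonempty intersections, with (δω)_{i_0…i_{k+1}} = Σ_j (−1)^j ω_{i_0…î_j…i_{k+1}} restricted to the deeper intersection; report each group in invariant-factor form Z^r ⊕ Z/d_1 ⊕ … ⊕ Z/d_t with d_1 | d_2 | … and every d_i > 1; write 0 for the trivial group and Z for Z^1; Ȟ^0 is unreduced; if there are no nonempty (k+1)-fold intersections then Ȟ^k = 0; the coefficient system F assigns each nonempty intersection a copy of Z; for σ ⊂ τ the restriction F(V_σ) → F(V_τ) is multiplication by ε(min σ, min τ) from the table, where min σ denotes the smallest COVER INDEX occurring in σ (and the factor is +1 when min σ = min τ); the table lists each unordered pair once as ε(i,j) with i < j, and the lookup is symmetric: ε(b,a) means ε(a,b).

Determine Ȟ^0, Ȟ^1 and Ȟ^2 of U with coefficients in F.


cover nerve:
  V1={{q},{t},{s,t}} V2={{r},{p,r},{r,s}} V3={{p},{r},{s},{p,r},{r,s},{s,t}} V4={{q},{r},{p,r},{r,s}}
  V13={{s,t}} V14={{q}} V23={{r},{p,r},{r,s}} V24={{r},{p,r},{r,s}} V34={{r},{p,r},{r,s}}
  V234={{r},{p,r},{r,s}}
C dims 4,5,1; δ0: rk 3, SNF 1^3; δ1: rk 1, SNF 1^1
Ȟ^0: (4−3)−0=1 ⇒ Z
Ȟ^1: (5−1)−3=1 ⇒ Z
Ȟ^2: (1−0)−1=0 ⇒ 0

Ȟ^0 ≅ Z, Ȟ^1 ≅ Z, Ȟ^2 ≅ 0


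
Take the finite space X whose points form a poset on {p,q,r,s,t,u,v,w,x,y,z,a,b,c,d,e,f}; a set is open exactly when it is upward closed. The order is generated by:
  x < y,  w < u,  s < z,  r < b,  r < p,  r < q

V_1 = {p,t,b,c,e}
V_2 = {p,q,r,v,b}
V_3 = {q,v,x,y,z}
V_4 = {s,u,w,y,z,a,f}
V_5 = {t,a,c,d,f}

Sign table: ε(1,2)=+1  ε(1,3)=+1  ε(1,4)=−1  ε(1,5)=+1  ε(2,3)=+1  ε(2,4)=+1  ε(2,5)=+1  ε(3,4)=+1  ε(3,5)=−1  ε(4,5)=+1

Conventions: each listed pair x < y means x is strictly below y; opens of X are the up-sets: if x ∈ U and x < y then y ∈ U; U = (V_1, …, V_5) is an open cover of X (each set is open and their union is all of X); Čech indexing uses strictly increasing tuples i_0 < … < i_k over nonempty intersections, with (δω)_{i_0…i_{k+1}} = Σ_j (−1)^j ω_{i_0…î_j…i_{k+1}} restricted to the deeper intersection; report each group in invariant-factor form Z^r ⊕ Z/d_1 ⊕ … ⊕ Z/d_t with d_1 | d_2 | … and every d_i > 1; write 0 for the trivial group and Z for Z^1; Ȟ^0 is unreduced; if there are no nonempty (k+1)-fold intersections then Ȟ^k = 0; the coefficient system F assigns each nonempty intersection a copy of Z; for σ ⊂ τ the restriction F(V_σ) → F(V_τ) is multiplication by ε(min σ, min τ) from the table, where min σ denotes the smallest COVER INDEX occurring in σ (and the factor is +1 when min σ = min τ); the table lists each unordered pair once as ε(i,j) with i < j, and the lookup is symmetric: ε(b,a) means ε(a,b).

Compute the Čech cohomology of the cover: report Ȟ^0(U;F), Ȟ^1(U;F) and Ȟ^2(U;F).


Ȟ^0 ≅ Z,  Ȟ^1 ≅ Z,  Ȟ^2 ≅ 0

intersection data:
  V12={p,b} V15={t,c} V23={q,v} V34={y,z} V45={a,f}
C dims 5,5; δ0: rk 4, SNF 1^4
Ȟ^0 = (5 − 4) − 0 = 1, so Ȟ^0 ≅ Z
Ȟ^1 = (5 − 0) − 4 = 1, so Ȟ^1 ≅ Z
Ȟ^2 = (0 − 0) − 0 = 0, so Ȟ^2 ≅ 0


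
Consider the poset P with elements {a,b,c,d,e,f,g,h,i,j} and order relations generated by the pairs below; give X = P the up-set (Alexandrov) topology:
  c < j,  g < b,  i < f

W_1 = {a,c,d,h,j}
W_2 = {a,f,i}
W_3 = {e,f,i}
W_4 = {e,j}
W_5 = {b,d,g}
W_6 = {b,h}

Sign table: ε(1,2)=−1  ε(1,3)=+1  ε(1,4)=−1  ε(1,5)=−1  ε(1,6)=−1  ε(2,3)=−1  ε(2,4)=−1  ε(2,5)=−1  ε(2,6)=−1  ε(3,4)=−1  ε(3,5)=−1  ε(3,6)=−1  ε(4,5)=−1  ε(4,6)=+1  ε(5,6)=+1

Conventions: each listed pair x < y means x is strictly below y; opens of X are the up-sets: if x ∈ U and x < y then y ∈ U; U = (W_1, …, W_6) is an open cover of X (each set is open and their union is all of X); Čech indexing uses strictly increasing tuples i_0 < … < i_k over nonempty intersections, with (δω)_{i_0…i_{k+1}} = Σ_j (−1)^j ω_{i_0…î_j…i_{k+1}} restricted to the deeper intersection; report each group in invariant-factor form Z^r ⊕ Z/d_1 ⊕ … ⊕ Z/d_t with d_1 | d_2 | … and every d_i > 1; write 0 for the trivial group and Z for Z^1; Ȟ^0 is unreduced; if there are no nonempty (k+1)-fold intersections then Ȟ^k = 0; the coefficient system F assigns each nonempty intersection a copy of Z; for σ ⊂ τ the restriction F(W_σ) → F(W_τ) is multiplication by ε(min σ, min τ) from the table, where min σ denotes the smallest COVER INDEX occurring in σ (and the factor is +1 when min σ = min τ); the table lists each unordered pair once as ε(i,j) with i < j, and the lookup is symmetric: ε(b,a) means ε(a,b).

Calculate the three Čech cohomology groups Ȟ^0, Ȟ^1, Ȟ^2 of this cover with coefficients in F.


nonempty intersections:
  W12={a} W14={j} W15={d} W16={h} W23={f,i} W34={e} W56={b}
C dims 6,7; δ0: rk 5, SNF 1^5
Ȟ^0: (6−5)−0=1 ⇒ Z
Ȟ^1: (7−0)−5=2 ⇒ Z^2
Ȟ^2: (0−0)−0=0 ⇒ 0

Ȟ^0 ≅ Z, Ȟ^1 ≅ Z^2 and Ȟ^2 ≅ 0


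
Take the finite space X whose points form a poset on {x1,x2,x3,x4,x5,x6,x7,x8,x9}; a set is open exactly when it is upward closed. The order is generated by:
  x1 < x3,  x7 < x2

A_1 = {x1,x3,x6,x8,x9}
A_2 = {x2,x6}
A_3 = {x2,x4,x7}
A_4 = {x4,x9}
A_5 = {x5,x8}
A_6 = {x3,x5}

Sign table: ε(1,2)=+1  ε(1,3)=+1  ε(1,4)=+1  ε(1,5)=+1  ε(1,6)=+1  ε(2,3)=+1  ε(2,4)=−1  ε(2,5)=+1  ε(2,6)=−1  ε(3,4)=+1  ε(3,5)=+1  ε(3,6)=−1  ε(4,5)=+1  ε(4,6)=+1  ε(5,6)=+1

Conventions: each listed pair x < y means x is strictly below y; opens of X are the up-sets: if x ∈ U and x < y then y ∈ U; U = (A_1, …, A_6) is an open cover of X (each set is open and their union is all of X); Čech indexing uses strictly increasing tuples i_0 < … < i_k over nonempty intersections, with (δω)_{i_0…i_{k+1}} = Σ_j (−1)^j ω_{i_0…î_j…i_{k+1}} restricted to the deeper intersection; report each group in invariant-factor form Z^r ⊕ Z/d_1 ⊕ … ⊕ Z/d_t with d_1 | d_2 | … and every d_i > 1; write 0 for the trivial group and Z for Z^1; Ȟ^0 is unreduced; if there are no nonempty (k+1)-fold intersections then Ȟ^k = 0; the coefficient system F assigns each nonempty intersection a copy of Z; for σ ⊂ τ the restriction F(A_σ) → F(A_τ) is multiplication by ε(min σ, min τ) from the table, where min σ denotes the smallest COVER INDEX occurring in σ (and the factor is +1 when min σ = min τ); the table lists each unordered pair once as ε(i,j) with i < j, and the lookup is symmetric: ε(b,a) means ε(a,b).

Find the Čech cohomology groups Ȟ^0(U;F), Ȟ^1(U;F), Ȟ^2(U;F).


nonempty intersections:
  A12={x6} A14={x9} A15={x8} A16={x3} A23={x2} A34={x4} A56={x5}
C dims 6,7; δ0: rk 5, SNF 1^5
Ȟ^0: (6−5)−0=1 ⇒ Z
Ȟ^1: (7−0)−5=2 ⇒ Z^2
Ȟ^2: (0−0)−0=0 ⇒ 0

Ȟ^0 = Z,  Ȟ^1 = Z^2,  Ȟ^2 = 0


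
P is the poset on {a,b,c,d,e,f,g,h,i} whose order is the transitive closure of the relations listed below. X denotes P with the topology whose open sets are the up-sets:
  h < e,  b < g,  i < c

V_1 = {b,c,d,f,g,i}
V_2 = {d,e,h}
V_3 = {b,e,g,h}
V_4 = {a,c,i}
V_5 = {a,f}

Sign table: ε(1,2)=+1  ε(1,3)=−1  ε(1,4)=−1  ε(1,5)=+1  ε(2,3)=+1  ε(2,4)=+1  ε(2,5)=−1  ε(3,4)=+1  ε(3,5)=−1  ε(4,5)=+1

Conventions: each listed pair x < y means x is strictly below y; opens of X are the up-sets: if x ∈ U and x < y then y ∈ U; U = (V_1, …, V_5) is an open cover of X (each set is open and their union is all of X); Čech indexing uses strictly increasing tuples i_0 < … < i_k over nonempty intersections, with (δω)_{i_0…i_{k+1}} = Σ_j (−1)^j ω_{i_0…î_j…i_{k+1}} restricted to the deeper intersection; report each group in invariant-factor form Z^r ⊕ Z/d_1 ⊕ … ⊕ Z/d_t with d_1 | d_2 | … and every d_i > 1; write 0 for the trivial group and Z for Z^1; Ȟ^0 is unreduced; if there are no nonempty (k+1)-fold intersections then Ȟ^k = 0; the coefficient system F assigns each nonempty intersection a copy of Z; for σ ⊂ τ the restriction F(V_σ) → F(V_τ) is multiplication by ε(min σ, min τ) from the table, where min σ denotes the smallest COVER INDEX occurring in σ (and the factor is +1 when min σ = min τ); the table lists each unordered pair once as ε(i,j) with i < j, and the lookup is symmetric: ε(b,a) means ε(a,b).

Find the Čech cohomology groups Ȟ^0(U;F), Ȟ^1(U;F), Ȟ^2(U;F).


intersection data:
  V12={d} V13={b,g} V14={c,i} V15={f} V23={e,h} V45={a}
C dims 5,6; δ0: rk 5, SNF 1^4·2
Ȟ^0 = (5 − 5) − 0 = 0, so Ȟ^0 ≅ 0
Ȟ^1 = (6 − 0) − 5 = 1 plus torsion [2], so Ȟ^1 ≅ Z ⊕ Z/2
Ȟ^2 = (0 − 0) − 0 = 0, so Ȟ^2 ≅ 0

Ȟ^0 = 0,  Ȟ^1 = Z ⊕ Z/2,  Ȟ^2 = 0


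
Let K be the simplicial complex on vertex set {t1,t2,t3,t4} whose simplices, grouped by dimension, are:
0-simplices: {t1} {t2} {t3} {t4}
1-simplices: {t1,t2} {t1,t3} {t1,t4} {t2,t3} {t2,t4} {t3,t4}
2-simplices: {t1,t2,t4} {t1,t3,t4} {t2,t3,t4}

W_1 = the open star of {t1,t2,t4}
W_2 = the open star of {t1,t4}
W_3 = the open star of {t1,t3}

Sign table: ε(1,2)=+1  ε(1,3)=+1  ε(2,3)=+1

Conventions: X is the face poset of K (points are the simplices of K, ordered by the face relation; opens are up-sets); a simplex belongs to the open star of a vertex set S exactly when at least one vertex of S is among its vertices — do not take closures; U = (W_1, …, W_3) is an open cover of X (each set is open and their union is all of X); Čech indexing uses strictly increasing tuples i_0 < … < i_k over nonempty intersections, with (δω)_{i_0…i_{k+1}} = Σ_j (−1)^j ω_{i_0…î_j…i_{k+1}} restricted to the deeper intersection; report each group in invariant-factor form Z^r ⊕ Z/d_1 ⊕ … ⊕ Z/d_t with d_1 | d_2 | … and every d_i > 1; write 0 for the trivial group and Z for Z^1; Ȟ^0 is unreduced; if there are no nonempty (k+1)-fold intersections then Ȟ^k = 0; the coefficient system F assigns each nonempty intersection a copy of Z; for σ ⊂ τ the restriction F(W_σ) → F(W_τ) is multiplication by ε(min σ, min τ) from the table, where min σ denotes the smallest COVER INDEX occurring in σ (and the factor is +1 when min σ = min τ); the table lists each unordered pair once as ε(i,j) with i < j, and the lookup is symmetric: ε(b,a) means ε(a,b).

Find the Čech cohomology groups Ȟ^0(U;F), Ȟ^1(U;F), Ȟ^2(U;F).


Ȟ^0(U;F) ≅ Z, Ȟ^1(U;F) ≅ 0, Ȟ^2(U;F) ≅ 0

nonempty intersections:
  W1={{t1},{t2},{t4},{t1,t2},{t1,t3},{t1,t4},{t2,t3},{t2,t4},{t3,t4},{t1,t2,t4},{t1,t3,t4},{t2,t3,t4}} W2={{t1},{t4},{t1,t2},{t1,t3},{t1,t4},{t2,t4},{t3,t4},{t1,t2,t4},{t1,t3,t4},{t2,t3,t4}} W3={{t1},{t3},{t1,t2},{t1,t3},{t1,t4},{t2,t3},{t3,t4},{t1,t2,t4},{t1,t3,t4},{t2,t3,t4}}
  W12={{t1},{t4},{t1,t2},{t1,t3},{t1,t4},{t2,t4},{t3,t4},{t1,t2,t4},{t1,t3,t4},{t2,t3,t4}} W13={{t1},{t1,t2},{t1,t3},{t1,t4},{t2,t3},{t3,t4},{t1,t2,t4},{t1,t3,t4},{t2,t3,t4}} W23={{t1},{t1,t2},{t1,t3},{t1,t4},{t3,t4},{t1,t2,t4},{t1,t3,t4},{t2,t3,t4}}
  W123={{t1},{t1,t2},{t1,t3},{t1,t4},{t3,t4},{t1,t2,t4},{t1,t3,t4},{t2,t3,t4}}
C dims 3,3,1; δ0: rk 2, SNF 1^2; δ1: rk 1, SNF 1^1
Ȟ^0: (3−2)−0=1 ⇒ Z
Ȟ^1: (3−1)−2=0 ⇒ 0
Ȟ^2: (1−0)−1=0 ⇒ 0
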